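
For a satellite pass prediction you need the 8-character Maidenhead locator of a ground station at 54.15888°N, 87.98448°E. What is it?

NO34xd88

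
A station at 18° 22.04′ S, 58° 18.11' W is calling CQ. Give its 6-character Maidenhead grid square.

GH01up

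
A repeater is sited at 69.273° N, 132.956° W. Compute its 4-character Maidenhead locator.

Shift to the Maidenhead origin (180°W, 90°S): lon 47.04, lat 159.27.
Field: 47.04/20 → 2 → C, 159.27/10 → 15 → P; chars CP.
Square: 7.04/2 → 3, 9.27/1 → 9; chars 39.

CP39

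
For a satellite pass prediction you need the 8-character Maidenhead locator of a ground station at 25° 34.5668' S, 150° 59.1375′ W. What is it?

Offset from 180°W / 90°S: lon 29.01438°, lat 64.42389°.
Field (20°×10°, letters A–R): 29.01438/20 → 1 → B, 64.42389/10 → 6 → G; chars BG.
Square (2°×1°, digits 0–9): 9.01438/2 → 4, 4.42389/1 → 4; chars 44.
Subsquare (5′×2.5′, letters a–x): 1.01438/0.0833333 → 12 → m, 0.42389/0.0416667 → 10 → k; chars mk.
Extended square (30″×15″, digits 0–9): 0.01438/0.00833333 → 1, 0.00722/0.00416667 → 1; chars 11.

BG44mk11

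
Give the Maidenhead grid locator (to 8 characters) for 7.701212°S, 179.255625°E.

Shift to the Maidenhead origin (180°W, 90°S): lon 359.25563, lat 82.29879.
Field: lon ⌊359.25563/20⌋ = 17 → R; lat ⌊82.29879/10⌋ = 8 → I.
Square: lon ⌊19.25563/2⌋ = 9; lat ⌊2.29879/1⌋ = 2.
Subsquare: lon ⌊1.25563/0.0833333⌋ = 15 → p; lat ⌊0.29879/0.0416667⌋ = 7 → h.
Extended square: lon ⌊0.00563/0.00833333⌋ = 0; lat ⌊0.00712/0.00416667⌋ = 1.

RI92ph01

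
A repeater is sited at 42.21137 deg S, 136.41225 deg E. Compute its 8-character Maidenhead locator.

Add 180° to longitude and 90° to latitude: 316.41225, 47.78863.
Field: lon ⌊316.41225/20⌋ = 15 → P; lat ⌊47.78863/10⌋ = 4 → E.
Square: lon ⌊16.41225/2⌋ = 8; lat ⌊7.78863/1⌋ = 7.
Subsquare: lon ⌊0.41225/0.0833333⌋ = 4 → e; lat ⌊0.78863/0.0416667⌋ = 18 → s.
Extended square: lon ⌊0.07892/0.00833333⌋ = 9; lat ⌊0.03863/0.00416667⌋ = 9.

PE87es99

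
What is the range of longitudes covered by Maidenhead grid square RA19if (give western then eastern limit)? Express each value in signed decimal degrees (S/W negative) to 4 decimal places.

162.6667, 162.7500

Field R=17, A=0: +17·20° lon, +0·10° lat → SW at lon 160°, lat -90°.
Square 1, 9: +1·2° lon, +9·1° lat → SW at lon 162°, lat -81°.
Subsquare i=8, f=5: +8·0.0833333° lon, +5·0.0416667° lat → SW at lon 162.667°, lat -80.7917°.
Cell spans 0.0833333° lon × 0.0416667° lat.
west 162.6667, east 162.7500.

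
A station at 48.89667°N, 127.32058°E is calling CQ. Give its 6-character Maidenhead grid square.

Offset from 180°W / 90°S: lon 307.3206°, lat 138.8967°.
Field (20°×10°, letters A–R): lon ⌊307.3206/20⌋ = 15 → P; lat ⌊138.8967/10⌋ = 13 → N.
Square (2°×1°, digits 0–9): lon ⌊7.3206/2⌋ = 3; lat ⌊8.8967/1⌋ = 8.
Subsquare (5′×2.5′, letters a–x): lon ⌊1.3206/0.0833333⌋ = 15 → p; lat ⌊0.8967/0.0416667⌋ = 21 → v.

PN38pv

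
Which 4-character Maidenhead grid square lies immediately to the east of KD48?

KD58

Longitude square 4; +1 → 5.
The latitude characters are unchanged.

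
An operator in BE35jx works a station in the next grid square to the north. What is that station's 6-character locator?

BE36ja

Latitude subsquare x = 23; +1 → 24, wraps to 0 = a, carry into square.
Latitude square 5; +1 → 6.
The longitude characters are unchanged.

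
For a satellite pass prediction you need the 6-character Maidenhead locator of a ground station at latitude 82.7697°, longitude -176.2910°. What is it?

Offset from 180°W / 90°S: lon 3.7090°, lat 172.7697°.
Field: lon ⌊3.7090/20⌋ = 0 → A; lat ⌊172.7697/10⌋ = 17 → R.
Square: lon ⌊3.7090/2⌋ = 1; lat ⌊2.7697/1⌋ = 2.
Subsquare: lon ⌊1.7090/0.0833333⌋ = 20 → u; lat ⌊0.7697/0.0416667⌋ = 18 → s.

AR12us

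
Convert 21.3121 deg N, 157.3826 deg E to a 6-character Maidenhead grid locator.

QL81qh

Add 180° to longitude and 90° to latitude: 337.3826, 111.3121.
Field (20°×10°, letters A–R): lon ⌊337.3826/20⌋ = 16 → Q; lat ⌊111.3121/10⌋ = 11 → L.
Square (2°×1°, digits 0–9): lon ⌊17.3826/2⌋ = 8; lat ⌊1.3121/1⌋ = 1.
Subsquare (5′×2.5′, letters a–x): lon ⌊1.3826/0.0833333⌋ = 16 → q; lat ⌊0.3121/0.0416667⌋ = 7 → h.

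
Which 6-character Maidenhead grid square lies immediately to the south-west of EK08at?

Longitude subsquare a = 0; −1 → -1, wraps to 23 = x, carry into square.
Longitude square 0; −1 → -1, wraps to 9, carry into field.
Longitude field E = 4; −1 → 3 = D.
Latitude subsquare t = 19; −1 → 18 = s.

DK98xs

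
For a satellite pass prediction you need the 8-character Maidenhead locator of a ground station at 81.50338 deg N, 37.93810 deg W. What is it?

Add 180° to longitude and 90° to latitude: 142.06190, 171.50338.
Field: lon ⌊142.06190/20⌋ = 7 → H; lat ⌊171.50338/10⌋ = 17 → R.
Square: lon ⌊2.06190/2⌋ = 1; lat ⌊1.50338/1⌋ = 1.
Subsquare: lon ⌊0.06190/0.0833333⌋ = 0 → a; lat ⌊0.50338/0.0416667⌋ = 12 → m.
Extended square: lon ⌊0.06190/0.00833333⌋ = 7; lat ⌊0.00338/0.00416667⌋ = 0.

HR11am70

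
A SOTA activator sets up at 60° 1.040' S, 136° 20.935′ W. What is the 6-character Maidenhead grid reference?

CC19tx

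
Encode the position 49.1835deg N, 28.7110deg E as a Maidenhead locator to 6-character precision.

Offset from 180°W / 90°S: lon 208.7110°, lat 139.1835°.
Field: 208.7110/20 → 10 → K, 139.1835/10 → 13 → N; chars KN.
Square: 8.7110/2 → 4, 9.1835/1 → 9; chars 49.
Subsquare: 0.7110/0.0833333 → 8 → i, 0.1835/0.0416667 → 4 → e; chars ie.

KN49ie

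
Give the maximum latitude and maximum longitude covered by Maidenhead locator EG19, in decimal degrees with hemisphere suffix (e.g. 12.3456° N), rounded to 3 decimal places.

20.000° S, 96.000° W

Field E=4, G=6: +4·20° lon, +6·10° lat → SW at lon -100°, lat -30°.
Square 1, 9: +1·2° lon, +9·1° lat → SW at lon -98°, lat -21°.
Cell spans 2° lon × 1° lat. NE corner is SW corner plus one full cell.
latitude 20.000° S, longitude 96.000° W.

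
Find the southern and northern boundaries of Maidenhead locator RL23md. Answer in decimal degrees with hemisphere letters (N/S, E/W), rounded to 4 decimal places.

23.1250° N, 23.1667° N

Field R=17, L=11: +17·20° lon, +11·10° lat → SW at lon 160°, lat 20°.
Square 2, 3: +2·2° lon, +3·1° lat → SW at lon 164°, lat 23°.
Subsquare m=12, d=3: +12·0.0833333° lon, +3·0.0416667° lat → SW at lon 165°, lat 23.125°.
Cell spans 0.0833333° lon × 0.0416667° lat.
south 23.1250° N, north 23.1667° N.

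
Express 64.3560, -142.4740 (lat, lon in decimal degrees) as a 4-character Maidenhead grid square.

BP84

Add 180° to longitude and 90° to latitude: 37.53, 154.36.
Field: lon ⌊37.53/20⌋ = 1 → B; lat ⌊154.36/10⌋ = 15 → P.
Square: lon ⌊17.53/2⌋ = 8; lat ⌊4.36/1⌋ = 4.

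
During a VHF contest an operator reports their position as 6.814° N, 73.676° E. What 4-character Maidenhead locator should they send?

Offset from 180°W / 90°S: lon 253.68°, lat 96.81°.
Field: 253.68/20 → 12 → M, 96.81/10 → 9 → J; chars MJ.
Square: 13.68/2 → 6, 6.81/1 → 6; chars 66.

MJ66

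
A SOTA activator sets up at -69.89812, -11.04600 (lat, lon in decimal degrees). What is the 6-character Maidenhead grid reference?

IC40lc

Shift to the Maidenhead origin (180°W, 90°S): lon 168.9540, lat 20.1019.
Field: lon ⌊168.9540/20⌋ = 8 → I; lat ⌊20.1019/10⌋ = 2 → C.
Square: lon ⌊8.9540/2⌋ = 4; lat ⌊0.1019/1⌋ = 0.
Subsquare: lon ⌊0.9540/0.0833333⌋ = 11 → l; lat ⌊0.1019/0.0416667⌋ = 2 → c.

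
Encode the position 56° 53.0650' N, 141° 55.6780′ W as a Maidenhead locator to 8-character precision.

Shift to the Maidenhead origin (180°W, 90°S): lon 38.07203, lat 146.88442.
Field: lon ⌊38.07203/20⌋ = 1 → B; lat ⌊146.88442/10⌋ = 14 → O.
Square: lon ⌊18.07203/2⌋ = 9; lat ⌊6.88442/1⌋ = 6.
Subsquare: lon ⌊0.07203/0.0833333⌋ = 0 → a; lat ⌊0.88442/0.0416667⌋ = 21 → v.
Extended square: lon ⌊0.07203/0.00833333⌋ = 8; lat ⌊0.00942/0.00416667⌋ = 2.

BO96av82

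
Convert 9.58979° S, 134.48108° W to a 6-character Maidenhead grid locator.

Add 180° to longitude and 90° to latitude: 45.5189, 80.4102.
Field: lon ⌊45.5189/20⌋ = 2 → C; lat ⌊80.4102/10⌋ = 8 → I.
Square: lon ⌊5.5189/2⌋ = 2; lat ⌊0.4102/1⌋ = 0.
Subsquare: lon ⌊1.5189/0.0833333⌋ = 18 → s; lat ⌊0.4102/0.0416667⌋ = 9 → j.

CI20sj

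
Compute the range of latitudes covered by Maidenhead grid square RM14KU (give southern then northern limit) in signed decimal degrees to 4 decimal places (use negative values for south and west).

Field R=17, M=12: +17·20° lon, +12·10° lat → SW at lon 160°, lat 30°.
Square 1, 4: +1·2° lon, +4·1° lat → SW at lon 162°, lat 34°.
Subsquare k=10, u=20: +10·0.0833333° lon, +20·0.0416667° lat → SW at lon 162.833°, lat 34.8333°.
Cell spans 0.0833333° lon × 0.0416667° lat.
south 34.8333, north 34.8750.

34.8333, 34.8750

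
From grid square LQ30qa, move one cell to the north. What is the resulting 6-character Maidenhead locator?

LQ30qb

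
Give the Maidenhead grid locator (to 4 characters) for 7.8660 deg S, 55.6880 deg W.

GI22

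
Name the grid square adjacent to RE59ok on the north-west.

Longitude subsquare o = 14; −1 → 13 = n.
Latitude subsquare k = 10; +1 → 11 = l.

RE59nl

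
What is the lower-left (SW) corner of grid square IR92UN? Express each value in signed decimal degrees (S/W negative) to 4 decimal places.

82.5417, -0.3333

Field I=8, R=17: +8·20° lon, +17·10° lat → SW at lon -20°, lat 80°.
Square 9, 2: +9·2° lon, +2·1° lat → SW at lon -2°, lat 82°.
Subsquare u=20, n=13: +20·0.0833333° lon, +13·0.0416667° lat → SW at lon -0.333333°, lat 82.5417°.
latitude 82.5417, longitude -0.3333.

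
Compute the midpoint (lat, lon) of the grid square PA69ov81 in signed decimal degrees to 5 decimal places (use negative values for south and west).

-80.11875, 133.23750

Field P=15, A=0: +15·20° lon, +0·10° lat → SW at lon 120°, lat -90°.
Square 6, 9: +6·2° lon, +9·1° lat → SW at lon 132°, lat -81°.
Subsquare o=14, v=21: +14·0.0833333° lon, +21·0.0416667° lat → SW at lon 133.167°, lat -80.125°.
Extended square 8, 1: +8·0.00833333° lon, +1·0.00416667° lat → SW at lon 133.233°, lat -80.1208°.
Cell spans 0.00833333° lon × 0.00416667° lat. Centre is SW corner plus half of each.
latitude -80.11875, longitude 133.23750.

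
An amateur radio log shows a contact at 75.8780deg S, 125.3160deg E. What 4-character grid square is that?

PB24

Offset from 180°W / 90°S: lon 305.32°, lat 14.12°.
Field: 305.32/20 → 15 → P, 14.12/10 → 1 → B; chars PB.
Square: 5.32/2 → 2, 4.12/1 → 4; chars 24.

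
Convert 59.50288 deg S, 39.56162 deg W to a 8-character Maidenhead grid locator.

HD00fl29

Offset from 180°W / 90°S: lon 140.43838°, lat 30.49712°.
Field (20°×10°, letters A–R): lon ⌊140.43838/20⌋ = 7 → H; lat ⌊30.49712/10⌋ = 3 → D.
Square (2°×1°, digits 0–9): lon ⌊0.43838/2⌋ = 0; lat ⌊0.49712/1⌋ = 0.
Subsquare (5′×2.5′, letters a–x): lon ⌊0.43838/0.0833333⌋ = 5 → f; lat ⌊0.49712/0.0416667⌋ = 11 → l.
Extended square (30″×15″, digits 0–9): lon ⌊0.02171/0.00833333⌋ = 2; lat ⌊0.03879/0.00416667⌋ = 9.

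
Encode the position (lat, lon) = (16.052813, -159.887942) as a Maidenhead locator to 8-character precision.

BK06bb32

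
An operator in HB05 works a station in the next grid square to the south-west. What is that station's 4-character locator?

Longitude square 0; −1 → -1, wraps to 9, carry into field.
Longitude field H = 7; −1 → 6 = G.
Latitude square 5; −1 → 4.

GB94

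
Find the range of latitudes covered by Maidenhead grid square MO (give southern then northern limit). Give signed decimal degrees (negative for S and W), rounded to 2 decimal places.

Field M=12, O=14: +12·20° lon, +14·10° lat → SW at lon 60°, lat 50°.
Cell spans 20° lon × 10° lat.
south 50.00, north 60.00.

50.00, 60.00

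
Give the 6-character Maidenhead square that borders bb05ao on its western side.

AB95xo

Longitude subsquare a = 0; −1 → -1, wraps to 23 = x, carry into square.
Longitude square 0; −1 → -1, wraps to 9, carry into field.
Longitude field B = 1; −1 → 0 = A.
The latitude characters are unchanged.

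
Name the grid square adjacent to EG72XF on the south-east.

Longitude subsquare x = 23; +1 → 24, wraps to 0 = a, carry into square.
Longitude square 7; +1 → 8.
Latitude subsquare f = 5; −1 → 4 = e.

EG82ae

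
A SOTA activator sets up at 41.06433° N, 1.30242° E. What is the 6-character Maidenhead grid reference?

JN01pb

Offset from 180°W / 90°S: lon 181.3024°, lat 131.0643°.
Field: lon ⌊181.3024/20⌋ = 9 → J; lat ⌊131.0643/10⌋ = 13 → N.
Square: lon ⌊1.3024/2⌋ = 0; lat ⌊1.0643/1⌋ = 1.
Subsquare: lon ⌊1.3024/0.0833333⌋ = 15 → p; lat ⌊0.0643/0.0416667⌋ = 1 → b.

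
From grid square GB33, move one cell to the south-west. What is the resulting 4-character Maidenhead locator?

GB22

Longitude square 3; −1 → 2.
Latitude square 3; −1 → 2.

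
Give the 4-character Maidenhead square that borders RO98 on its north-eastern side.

Longitude square 9; +1 → 10, wraps to 0, carry into field.
Longitude field R = 17; +1 → 18, wraps to 0 = A, wrapping around the antimeridian.
Latitude square 8; +1 → 9.

AO09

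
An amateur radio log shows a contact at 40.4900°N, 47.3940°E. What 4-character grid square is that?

LN30

Add 180° to longitude and 90° to latitude: 227.39, 130.49.
Field: lon ⌊227.39/20⌋ = 11 → L; lat ⌊130.49/10⌋ = 13 → N.
Square: lon ⌊7.39/2⌋ = 3; lat ⌊0.49/1⌋ = 0.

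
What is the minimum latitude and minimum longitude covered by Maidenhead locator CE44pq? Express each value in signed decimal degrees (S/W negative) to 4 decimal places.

-45.3333, -130.7500

Field C=2, E=4: +2·20° lon, +4·10° lat → SW at lon -140°, lat -50°.
Square 4, 4: +4·2° lon, +4·1° lat → SW at lon -132°, lat -46°.
Subsquare p=15, q=16: +15·0.0833333° lon, +16·0.0416667° lat → SW at lon -130.75°, lat -45.3333°.
latitude -45.3333, longitude -130.7500.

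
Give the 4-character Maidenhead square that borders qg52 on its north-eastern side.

QG63

Longitude square 5; +1 → 6.
Latitude square 2; +1 → 3.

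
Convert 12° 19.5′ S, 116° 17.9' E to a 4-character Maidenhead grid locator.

OH87

Shift to the Maidenhead origin (180°W, 90°S): lon 296.30, lat 77.67.
Field: 296.30/20 → 14 → O, 77.67/10 → 7 → H; chars OH.
Square: 16.30/2 → 8, 7.67/1 → 7; chars 87.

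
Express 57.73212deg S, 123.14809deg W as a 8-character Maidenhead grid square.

CD82kg24

Offset from 180°W / 90°S: lon 56.85191°, lat 32.26788°.
Field: 56.85191/20 → 2 → C, 32.26788/10 → 3 → D; chars CD.
Square: 16.85191/2 → 8, 2.26788/1 → 2; chars 82.
Subsquare: 0.85191/0.0833333 → 10 → k, 0.26788/0.0416667 → 6 → g; chars kg.
Extended square: 0.01858/0.00833333 → 2, 0.01788/0.00416667 → 4; chars 24.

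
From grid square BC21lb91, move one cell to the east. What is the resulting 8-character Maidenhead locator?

BC21mb01

Longitude extended square 9; +1 → 10, wraps to 0, carry into subsquare.
Longitude subsquare l = 11; +1 → 12 = m.
The latitude characters are unchanged.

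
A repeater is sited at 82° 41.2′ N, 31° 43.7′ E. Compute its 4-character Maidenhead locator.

KR52

Add 180° to longitude and 90° to latitude: 211.73, 172.69.
Field: 211.73/20 → 10 → K, 172.69/10 → 17 → R; chars KR.
Square: 11.73/2 → 5, 2.69/1 → 2; chars 52.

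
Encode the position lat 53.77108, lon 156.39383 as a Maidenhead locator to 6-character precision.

QO83es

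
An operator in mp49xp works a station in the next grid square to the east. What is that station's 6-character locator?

MP59ap

Longitude subsquare x = 23; +1 → 24, wraps to 0 = a, carry into square.
Longitude square 4; +1 → 5.
The latitude characters are unchanged.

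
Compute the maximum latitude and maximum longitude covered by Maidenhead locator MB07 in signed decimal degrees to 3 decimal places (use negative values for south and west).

Field M=12, B=1: +12·20° lon, +1·10° lat → SW at lon 60°, lat -80°.
Square 0, 7: +0·2° lon, +7·1° lat → SW at lon 60°, lat -73°.
Cell spans 2° lon × 1° lat. NE corner is SW corner plus one full cell.
latitude -72.000, longitude 62.000.

-72.000, 62.000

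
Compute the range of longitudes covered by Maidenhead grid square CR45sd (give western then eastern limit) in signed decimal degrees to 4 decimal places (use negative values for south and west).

-130.5000, -130.4167

Field C=2, R=17: +2·20° lon, +17·10° lat → SW at lon -140°, lat 80°.
Square 4, 5: +4·2° lon, +5·1° lat → SW at lon -132°, lat 85°.
Subsquare s=18, d=3: +18·0.0833333° lon, +3·0.0416667° lat → SW at lon -130.5°, lat 85.125°.
Cell spans 0.0833333° lon × 0.0416667° lat.
west -130.5000, east -130.4167.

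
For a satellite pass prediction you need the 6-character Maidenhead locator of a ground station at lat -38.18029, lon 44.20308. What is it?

LF21ct

Offset from 180°W / 90°S: lon 224.2031°, lat 51.8197°.
Field: lon ⌊224.2031/20⌋ = 11 → L; lat ⌊51.8197/10⌋ = 5 → F.
Square: lon ⌊4.2031/2⌋ = 2; lat ⌊1.8197/1⌋ = 1.
Subsquare: lon ⌊0.2031/0.0833333⌋ = 2 → c; lat ⌊0.8197/0.0416667⌋ = 19 → t.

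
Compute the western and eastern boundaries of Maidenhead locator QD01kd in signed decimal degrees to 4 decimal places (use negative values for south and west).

Field Q=16, D=3: +16·20° lon, +3·10° lat → SW at lon 140°, lat -60°.
Square 0, 1: +0·2° lon, +1·1° lat → SW at lon 140°, lat -59°.
Subsquare k=10, d=3: +10·0.0833333° lon, +3·0.0416667° lat → SW at lon 140.833°, lat -58.875°.
Cell spans 0.0833333° lon × 0.0416667° lat.
west 140.8333, east 140.9167.

140.8333, 140.9167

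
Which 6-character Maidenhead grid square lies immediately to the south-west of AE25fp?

Longitude subsquare f = 5; −1 → 4 = e.
Latitude subsquare p = 15; −1 → 14 = o.

AE25eo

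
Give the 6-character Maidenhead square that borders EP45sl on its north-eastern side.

EP45tm

Longitude subsquare s = 18; +1 → 19 = t.
Latitude subsquare l = 11; +1 → 12 = m.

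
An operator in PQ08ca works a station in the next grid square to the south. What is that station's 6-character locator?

PQ07cx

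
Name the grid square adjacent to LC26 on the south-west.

LC15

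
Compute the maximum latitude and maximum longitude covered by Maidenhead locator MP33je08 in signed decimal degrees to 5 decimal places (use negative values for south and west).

63.20417, 66.75833

Field M=12, P=15: +12·20° lon, +15·10° lat → SW at lon 60°, lat 60°.
Square 3, 3: +3·2° lon, +3·1° lat → SW at lon 66°, lat 63°.
Subsquare j=9, e=4: +9·0.0833333° lon, +4·0.0416667° lat → SW at lon 66.75°, lat 63.1667°.
Extended square 0, 8: +0·0.00833333° lon, +8·0.00416667° lat → SW at lon 66.75°, lat 63.2°.
Cell spans 0.00833333° lon × 0.00416667° lat. NE corner is SW corner plus one full cell.
latitude 63.20417, longitude 66.75833.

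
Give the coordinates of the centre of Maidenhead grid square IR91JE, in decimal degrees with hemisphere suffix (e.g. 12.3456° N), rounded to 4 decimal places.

81.1875° N, 1.2083° W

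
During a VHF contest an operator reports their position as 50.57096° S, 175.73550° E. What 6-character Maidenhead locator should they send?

Add 180° to longitude and 90° to latitude: 355.7355, 39.4290.
Field: lon ⌊355.7355/20⌋ = 17 → R; lat ⌊39.4290/10⌋ = 3 → D.
Square: lon ⌊15.7355/2⌋ = 7; lat ⌊9.4290/1⌋ = 9.
Subsquare: lon ⌊1.7355/0.0833333⌋ = 20 → u; lat ⌊0.4290/0.0416667⌋ = 10 → k.

RD79uk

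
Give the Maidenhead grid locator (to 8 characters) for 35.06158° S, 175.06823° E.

RF74mw85

Add 180° to longitude and 90° to latitude: 355.06823, 54.93842.
Field: lon ⌊355.06823/20⌋ = 17 → R; lat ⌊54.93842/10⌋ = 5 → F.
Square: lon ⌊15.06823/2⌋ = 7; lat ⌊4.93842/1⌋ = 4.
Subsquare: lon ⌊1.06823/0.0833333⌋ = 12 → m; lat ⌊0.93842/0.0416667⌋ = 22 → w.
Extended square: lon ⌊0.06823/0.00833333⌋ = 8; lat ⌊0.02175/0.00416667⌋ = 5.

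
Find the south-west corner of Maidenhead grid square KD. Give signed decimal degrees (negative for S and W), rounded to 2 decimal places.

-60.00, 20.00

Field K=10, D=3: +10·20° lon, +3·10° lat → SW at lon 20°, lat -60°.
latitude -60.00, longitude 20.00.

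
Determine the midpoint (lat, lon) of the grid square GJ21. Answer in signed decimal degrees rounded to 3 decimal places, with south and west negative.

1.500, -55.000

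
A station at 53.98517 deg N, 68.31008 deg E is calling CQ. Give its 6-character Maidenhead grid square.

MO43dx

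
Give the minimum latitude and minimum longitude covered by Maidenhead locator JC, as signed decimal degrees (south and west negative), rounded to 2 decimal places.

Field J=9, C=2: +9·20° lon, +2·10° lat → SW at lon 0°, lat -70°.
latitude -70.00, longitude 0.00.

-70.00, 0.00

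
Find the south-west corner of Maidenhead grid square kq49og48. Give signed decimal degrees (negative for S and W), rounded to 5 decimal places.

Field K=10, Q=16: +10·20° lon, +16·10° lat → SW at lon 20°, lat 70°.
Square 4, 9: +4·2° lon, +9·1° lat → SW at lon 28°, lat 79°.
Subsquare o=14, g=6: +14·0.0833333° lon, +6·0.0416667° lat → SW at lon 29.1667°, lat 79.25°.
Extended square 4, 8: +4·0.00833333° lon, +8·0.00416667° lat → SW at lon 29.2°, lat 79.2833°.
latitude 79.28333, longitude 29.20000.

79.28333, 29.20000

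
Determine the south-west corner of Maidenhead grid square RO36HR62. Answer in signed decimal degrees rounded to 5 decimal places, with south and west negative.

56.71667, 166.63333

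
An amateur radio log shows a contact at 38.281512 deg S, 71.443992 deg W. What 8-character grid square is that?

FF41gr62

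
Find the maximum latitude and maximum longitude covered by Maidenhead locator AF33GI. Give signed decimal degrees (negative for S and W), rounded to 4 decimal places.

-36.6250, -173.4167

Field A=0, F=5: +0·20° lon, +5·10° lat → SW at lon -180°, lat -40°.
Square 3, 3: +3·2° lon, +3·1° lat → SW at lon -174°, lat -37°.
Subsquare g=6, i=8: +6·0.0833333° lon, +8·0.0416667° lat → SW at lon -173.5°, lat -36.6667°.
Cell spans 0.0833333° lon × 0.0416667° lat. NE corner is SW corner plus one full cell.
latitude -36.6250, longitude -173.4167.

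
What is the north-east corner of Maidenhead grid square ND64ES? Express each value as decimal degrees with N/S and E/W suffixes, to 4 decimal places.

55.2083° S, 92.4167° E

Field N=13, D=3: +13·20° lon, +3·10° lat → SW at lon 80°, lat -60°.
Square 6, 4: +6·2° lon, +4·1° lat → SW at lon 92°, lat -56°.
Subsquare e=4, s=18: +4·0.0833333° lon, +18·0.0416667° lat → SW at lon 92.3333°, lat -55.25°.
Cell spans 0.0833333° lon × 0.0416667° lat. NE corner is SW corner plus one full cell.
latitude 55.2083° S, longitude 92.4167° E.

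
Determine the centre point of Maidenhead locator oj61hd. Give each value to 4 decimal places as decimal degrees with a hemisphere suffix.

Field O=14, J=9: +14·20° lon, +9·10° lat → SW at lon 100°, lat 0°.
Square 6, 1: +6·2° lon, +1·1° lat → SW at lon 112°, lat 1°.
Subsquare h=7, d=3: +7·0.0833333° lon, +3·0.0416667° lat → SW at lon 112.583°, lat 1.125°.
Cell spans 0.0833333° lon × 0.0416667° lat. Centre is SW corner plus half of each.
latitude 1.1458° N, longitude 112.6250° E.

1.1458° N, 112.6250° E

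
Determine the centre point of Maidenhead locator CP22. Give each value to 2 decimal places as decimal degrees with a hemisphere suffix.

Field C=2, P=15: +2·20° lon, +15·10° lat → SW at lon -140°, lat 60°.
Square 2, 2: +2·2° lon, +2·1° lat → SW at lon -136°, lat 62°.
Cell spans 2° lon × 1° lat. Centre is SW corner plus half of each.
latitude 62.50° N, longitude 135.00° W.

62.50° N, 135.00° W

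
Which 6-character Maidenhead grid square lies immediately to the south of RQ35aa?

Latitude subsquare a = 0; −1 → -1, wraps to 23 = x, carry into square.
Latitude square 5; −1 → 4.
The longitude characters are unchanged.

RQ34ax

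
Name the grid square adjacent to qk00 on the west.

PK90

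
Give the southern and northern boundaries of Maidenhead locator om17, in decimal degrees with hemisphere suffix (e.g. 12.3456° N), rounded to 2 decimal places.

37.00° N, 38.00° N

Field O=14, M=12: +14·20° lon, +12·10° lat → SW at lon 100°, lat 30°.
Square 1, 7: +1·2° lon, +7·1° lat → SW at lon 102°, lat 37°.
Cell spans 2° lon × 1° lat.
south 37.00° N, north 38.00° N.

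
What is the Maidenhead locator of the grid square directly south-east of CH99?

DH08

Longitude square 9; +1 → 10, wraps to 0, carry into field.
Longitude field C = 2; +1 → 3 = D.
Latitude square 9; −1 → 8.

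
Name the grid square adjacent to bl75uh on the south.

Latitude subsquare h = 7; −1 → 6 = g.
The longitude characters are unchanged.

BL75ug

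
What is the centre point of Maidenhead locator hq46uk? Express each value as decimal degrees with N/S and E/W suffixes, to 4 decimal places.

Field H=7, Q=16: +7·20° lon, +16·10° lat → SW at lon -40°, lat 70°.
Square 4, 6: +4·2° lon, +6·1° lat → SW at lon -32°, lat 76°.
Subsquare u=20, k=10: +20·0.0833333° lon, +10·0.0416667° lat → SW at lon -30.3333°, lat 76.4167°.
Cell spans 0.0833333° lon × 0.0416667° lat. Centre is SW corner plus half of each.
latitude 76.4375° N, longitude 30.2917° W.

76.4375° N, 30.2917° W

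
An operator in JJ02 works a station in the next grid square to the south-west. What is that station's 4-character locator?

IJ91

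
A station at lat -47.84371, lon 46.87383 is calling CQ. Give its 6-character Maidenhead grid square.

LE32kd

Offset from 180°W / 90°S: lon 226.8738°, lat 42.1563°.
Field: 226.8738/20 → 11 → L, 42.1563/10 → 4 → E; chars LE.
Square: 6.8738/2 → 3, 2.1563/1 → 2; chars 32.
Subsquare: 0.8738/0.0833333 → 10 → k, 0.1563/0.0416667 → 3 → d; chars kd.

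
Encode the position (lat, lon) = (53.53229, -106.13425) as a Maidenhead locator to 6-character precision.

Add 180° to longitude and 90° to latitude: 73.8658, 143.5323.
Field: lon ⌊73.8658/20⌋ = 3 → D; lat ⌊143.5323/10⌋ = 14 → O.
Square: lon ⌊13.8658/2⌋ = 6; lat ⌊3.5323/1⌋ = 3.
Subsquare: lon ⌊1.8658/0.0833333⌋ = 22 → w; lat ⌊0.5323/0.0416667⌋ = 12 → m.

DO63wm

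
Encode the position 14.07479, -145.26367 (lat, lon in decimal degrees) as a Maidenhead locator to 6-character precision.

Shift to the Maidenhead origin (180°W, 90°S): lon 34.7363, lat 104.0748.
Field: 34.7363/20 → 1 → B, 104.0748/10 → 10 → K; chars BK.
Square: 14.7363/2 → 7, 4.0748/1 → 4; chars 74.
Subsquare: 0.7363/0.0833333 → 8 → i, 0.0748/0.0416667 → 1 → b; chars ib.

BK74ib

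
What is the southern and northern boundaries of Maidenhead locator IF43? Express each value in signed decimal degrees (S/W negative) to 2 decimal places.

-37.00, -36.00

Field I=8, F=5: +8·20° lon, +5·10° lat → SW at lon -20°, lat -40°.
Square 4, 3: +4·2° lon, +3·1° lat → SW at lon -12°, lat -37°.
Cell spans 2° lon × 1° lat.
south -37.00, north -36.00.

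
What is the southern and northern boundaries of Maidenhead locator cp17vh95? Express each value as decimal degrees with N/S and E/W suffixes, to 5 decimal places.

Field C=2, P=15: +2·20° lon, +15·10° lat → SW at lon -140°, lat 60°.
Square 1, 7: +1·2° lon, +7·1° lat → SW at lon -138°, lat 67°.
Subsquare v=21, h=7: +21·0.0833333° lon, +7·0.0416667° lat → SW at lon -136.25°, lat 67.2917°.
Extended square 9, 5: +9·0.00833333° lon, +5·0.00416667° lat → SW at lon -136.175°, lat 67.3125°.
Cell spans 0.00833333° lon × 0.00416667° lat.
south 67.31250° N, north 67.31667° N.

67.31250° N, 67.31667° N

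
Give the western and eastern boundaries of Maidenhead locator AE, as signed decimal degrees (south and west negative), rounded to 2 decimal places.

-180.00, -160.00

Field A=0, E=4: +0·20° lon, +4·10° lat → SW at lon -180°, lat -50°.
Cell spans 20° lon × 10° lat.
west -180.00, east -160.00.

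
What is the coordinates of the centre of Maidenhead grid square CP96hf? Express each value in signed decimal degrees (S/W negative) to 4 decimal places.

66.2292, -121.3750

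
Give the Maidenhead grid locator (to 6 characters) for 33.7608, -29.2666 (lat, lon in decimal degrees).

HM53is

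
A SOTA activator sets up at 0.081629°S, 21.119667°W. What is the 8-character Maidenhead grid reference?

Offset from 180°W / 90°S: lon 158.88033°, lat 89.91837°.
Field: 158.88033/20 → 7 → H, 89.91837/10 → 8 → I; chars HI.
Square: 18.88033/2 → 9, 9.91837/1 → 9; chars 99.
Subsquare: 0.88033/0.0833333 → 10 → k, 0.91837/0.0416667 → 22 → w; chars kw.
Extended square: 0.04700/0.00833333 → 5, 0.00170/0.00416667 → 0; chars 50.

HI99kw50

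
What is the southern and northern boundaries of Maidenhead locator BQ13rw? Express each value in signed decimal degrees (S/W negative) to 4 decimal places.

73.9167, 73.9583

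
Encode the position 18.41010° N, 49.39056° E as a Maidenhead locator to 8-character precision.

LK48qj68

Shift to the Maidenhead origin (180°W, 90°S): lon 229.39056, lat 108.41010.
Field: 229.39056/20 → 11 → L, 108.41010/10 → 10 → K; chars LK.
Square: 9.39056/2 → 4, 8.41010/1 → 8; chars 48.
Subsquare: 1.39056/0.0833333 → 16 → q, 0.41010/0.0416667 → 9 → j; chars qj.
Extended square: 0.05723/0.00833333 → 6, 0.03510/0.00416667 → 8; chars 68.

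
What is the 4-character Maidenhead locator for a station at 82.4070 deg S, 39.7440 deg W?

Offset from 180°W / 90°S: lon 140.26°, lat 7.59°.
Field: 140.26/20 → 7 → H, 7.59/10 → 0 → A; chars HA.
Square: 0.26/2 → 0, 7.59/1 → 7; chars 07.

HA07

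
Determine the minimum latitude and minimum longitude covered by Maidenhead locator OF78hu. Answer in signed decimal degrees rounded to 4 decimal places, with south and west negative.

Field O=14, F=5: +14·20° lon, +5·10° lat → SW at lon 100°, lat -40°.
Square 7, 8: +7·2° lon, +8·1° lat → SW at lon 114°, lat -32°.
Subsquare h=7, u=20: +7·0.0833333° lon, +20·0.0416667° lat → SW at lon 114.583°, lat -31.1667°.
latitude -31.1667, longitude 114.5833.

-31.1667, 114.5833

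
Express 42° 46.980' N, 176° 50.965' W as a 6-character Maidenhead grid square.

AN12ns

Add 180° to longitude and 90° to latitude: 3.1506, 132.7830.
Field (20°×10°, letters A–R): lon ⌊3.1506/20⌋ = 0 → A; lat ⌊132.7830/10⌋ = 13 → N.
Square (2°×1°, digits 0–9): lon ⌊3.1506/2⌋ = 1; lat ⌊2.7830/1⌋ = 2.
Subsquare (5′×2.5′, letters a–x): lon ⌊1.1506/0.0833333⌋ = 13 → n; lat ⌊0.7830/0.0416667⌋ = 18 → s.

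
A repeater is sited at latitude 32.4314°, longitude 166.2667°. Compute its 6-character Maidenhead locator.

RM32dk

Shift to the Maidenhead origin (180°W, 90°S): lon 346.2667, lat 122.4314.
Field: lon ⌊346.2667/20⌋ = 17 → R; lat ⌊122.4314/10⌋ = 12 → M.
Square: lon ⌊6.2667/2⌋ = 3; lat ⌊2.4314/1⌋ = 2.
Subsquare: lon ⌊0.2667/0.0833333⌋ = 3 → d; lat ⌊0.4314/0.0416667⌋ = 10 → k.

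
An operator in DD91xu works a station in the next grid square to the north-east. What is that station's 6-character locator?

Longitude subsquare x = 23; +1 → 24, wraps to 0 = a, carry into square.
Longitude square 9; +1 → 10, wraps to 0, carry into field.
Longitude field D = 3; +1 → 4 = E.
Latitude subsquare u = 20; +1 → 21 = v.

ED01av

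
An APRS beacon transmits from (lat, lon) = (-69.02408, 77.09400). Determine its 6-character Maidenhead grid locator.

MC80nx

Shift to the Maidenhead origin (180°W, 90°S): lon 257.0940, lat 20.9759.
Field (20°×10°, letters A–R): lon ⌊257.0940/20⌋ = 12 → M; lat ⌊20.9759/10⌋ = 2 → C.
Square (2°×1°, digits 0–9): lon ⌊17.0940/2⌋ = 8; lat ⌊0.9759/1⌋ = 0.
Subsquare (5′×2.5′, letters a–x): lon ⌊1.0940/0.0833333⌋ = 13 → n; lat ⌊0.9759/0.0416667⌋ = 23 → x.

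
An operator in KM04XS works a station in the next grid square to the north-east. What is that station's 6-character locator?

KM14at

Longitude subsquare x = 23; +1 → 24, wraps to 0 = a, carry into square.
Longitude square 0; +1 → 1.
Latitude subsquare s = 18; +1 → 19 = t.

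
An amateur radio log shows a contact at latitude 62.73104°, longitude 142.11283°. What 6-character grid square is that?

QP12br

Shift to the Maidenhead origin (180°W, 90°S): lon 322.1128, lat 152.7310.
Field: lon ⌊322.1128/20⌋ = 16 → Q; lat ⌊152.7310/10⌋ = 15 → P.
Square: lon ⌊2.1128/2⌋ = 1; lat ⌊2.7310/1⌋ = 2.
Subsquare: lon ⌊0.1128/0.0833333⌋ = 1 → b; lat ⌊0.7310/0.0416667⌋ = 17 → r.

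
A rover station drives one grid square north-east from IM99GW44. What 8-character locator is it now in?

IM99gw55

Longitude extended square 4; +1 → 5.
Latitude extended square 4; +1 → 5.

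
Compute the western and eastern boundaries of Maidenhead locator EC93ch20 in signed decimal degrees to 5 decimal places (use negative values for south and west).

Field E=4, C=2: +4·20° lon, +2·10° lat → SW at lon -100°, lat -70°.
Square 9, 3: +9·2° lon, +3·1° lat → SW at lon -82°, lat -67°.
Subsquare c=2, h=7: +2·0.0833333° lon, +7·0.0416667° lat → SW at lon -81.8333°, lat -66.7083°.
Extended square 2, 0: +2·0.00833333° lon, +0·0.00416667° lat → SW at lon -81.8167°, lat -66.7083°.
Cell spans 0.00833333° lon × 0.00416667° lat.
west -81.81667, east -81.80833.

-81.81667, -81.80833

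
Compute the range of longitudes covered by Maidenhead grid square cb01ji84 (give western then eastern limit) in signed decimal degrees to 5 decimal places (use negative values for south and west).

Field C=2, B=1: +2·20° lon, +1·10° lat → SW at lon -140°, lat -80°.
Square 0, 1: +0·2° lon, +1·1° lat → SW at lon -140°, lat -79°.
Subsquare j=9, i=8: +9·0.0833333° lon, +8·0.0416667° lat → SW at lon -139.25°, lat -78.6667°.
Extended square 8, 4: +8·0.00833333° lon, +4·0.00416667° lat → SW at lon -139.183°, lat -78.65°.
Cell spans 0.00833333° lon × 0.00416667° lat.
west -139.18333, east -139.17500.

-139.18333, -139.17500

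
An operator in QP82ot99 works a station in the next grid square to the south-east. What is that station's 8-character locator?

Longitude extended square 9; +1 → 10, wraps to 0, carry into subsquare.
Longitude subsquare o = 14; +1 → 15 = p.
Latitude extended square 9; −1 → 8.

QP82pt08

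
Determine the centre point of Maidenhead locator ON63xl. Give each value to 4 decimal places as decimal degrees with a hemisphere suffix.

Field O=14, N=13: +14·20° lon, +13·10° lat → SW at lon 100°, lat 40°.
Square 6, 3: +6·2° lon, +3·1° lat → SW at lon 112°, lat 43°.
Subsquare x=23, l=11: +23·0.0833333° lon, +11·0.0416667° lat → SW at lon 113.917°, lat 43.4583°.
Cell spans 0.0833333° lon × 0.0416667° lat. Centre is SW corner plus half of each.
latitude 43.4792° N, longitude 113.9583° E.

43.4792° N, 113.9583° E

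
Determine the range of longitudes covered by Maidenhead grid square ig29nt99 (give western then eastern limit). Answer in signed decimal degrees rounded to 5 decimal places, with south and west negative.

Field I=8, G=6: +8·20° lon, +6·10° lat → SW at lon -20°, lat -30°.
Square 2, 9: +2·2° lon, +9·1° lat → SW at lon -16°, lat -21°.
Subsquare n=13, t=19: +13·0.0833333° lon, +19·0.0416667° lat → SW at lon -14.9167°, lat -20.2083°.
Extended square 9, 9: +9·0.00833333° lon, +9·0.00416667° lat → SW at lon -14.8417°, lat -20.1708°.
Cell spans 0.00833333° lon × 0.00416667° lat.
west -14.84167, east -14.83333.

-14.84167, -14.83333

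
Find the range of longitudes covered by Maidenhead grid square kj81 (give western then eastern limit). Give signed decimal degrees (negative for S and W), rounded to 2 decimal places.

Field K=10, J=9: +10·20° lon, +9·10° lat → SW at lon 20°, lat 0°.
Square 8, 1: +8·2° lon, +1·1° lat → SW at lon 36°, lat 1°.
Cell spans 2° lon × 1° lat.
west 36.00, east 38.00.

36.00, 38.00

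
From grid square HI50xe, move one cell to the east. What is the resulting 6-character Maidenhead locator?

HI60ae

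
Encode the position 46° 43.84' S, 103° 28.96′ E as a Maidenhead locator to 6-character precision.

OE13rg

Shift to the Maidenhead origin (180°W, 90°S): lon 283.4827, lat 43.2693.
Field: lon ⌊283.4827/20⌋ = 14 → O; lat ⌊43.2693/10⌋ = 4 → E.
Square: lon ⌊3.4827/2⌋ = 1; lat ⌊3.2693/1⌋ = 3.
Subsquare: lon ⌊1.4827/0.0833333⌋ = 17 → r; lat ⌊0.2693/0.0416667⌋ = 6 → g.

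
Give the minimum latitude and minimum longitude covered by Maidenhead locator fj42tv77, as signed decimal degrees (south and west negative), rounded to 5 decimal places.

Field F=5, J=9: +5·20° lon, +9·10° lat → SW at lon -80°, lat 0°.
Square 4, 2: +4·2° lon, +2·1° lat → SW at lon -72°, lat 2°.
Subsquare t=19, v=21: +19·0.0833333° lon, +21·0.0416667° lat → SW at lon -70.4167°, lat 2.875°.
Extended square 7, 7: +7·0.00833333° lon, +7·0.00416667° lat → SW at lon -70.3583°, lat 2.90417°.
latitude 2.90417, longitude -70.35833.

2.90417, -70.35833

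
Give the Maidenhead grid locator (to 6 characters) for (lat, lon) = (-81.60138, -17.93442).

Add 180° to longitude and 90° to latitude: 162.0656, 8.3986.
Field (20°×10°, letters A–R): 162.0656/20 → 8 → I, 8.3986/10 → 0 → A; chars IA.
Square (2°×1°, digits 0–9): 2.0656/2 → 1, 8.3986/1 → 8; chars 18.
Subsquare (5′×2.5′, letters a–x): 0.0656/0.0833333 → 0 → a, 0.3986/0.0416667 → 9 → j; chars aj.

IA18aj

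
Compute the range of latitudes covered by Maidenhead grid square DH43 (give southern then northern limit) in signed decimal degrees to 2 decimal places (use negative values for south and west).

-17.00, -16.00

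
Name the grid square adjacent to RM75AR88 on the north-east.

RM75ar99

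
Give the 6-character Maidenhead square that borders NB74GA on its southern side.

NB73gx

Latitude subsquare a = 0; −1 → -1, wraps to 23 = x, carry into square.
Latitude square 4; −1 → 3.
The longitude characters are unchanged.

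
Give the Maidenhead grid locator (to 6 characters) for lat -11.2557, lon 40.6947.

Shift to the Maidenhead origin (180°W, 90°S): lon 220.6947, lat 78.7443.
Field (20°×10°, letters A–R): lon ⌊220.6947/20⌋ = 11 → L; lat ⌊78.7443/10⌋ = 7 → H.
Square (2°×1°, digits 0–9): lon ⌊0.6947/2⌋ = 0; lat ⌊8.7443/1⌋ = 8.
Subsquare (5′×2.5′, letters a–x): lon ⌊0.6947/0.0833333⌋ = 8 → i; lat ⌊0.7443/0.0416667⌋ = 17 → r.

LH08ir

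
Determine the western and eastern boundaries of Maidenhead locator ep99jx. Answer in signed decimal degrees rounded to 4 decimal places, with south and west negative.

-81.2500, -81.1667

Field E=4, P=15: +4·20° lon, +15·10° lat → SW at lon -100°, lat 60°.
Square 9, 9: +9·2° lon, +9·1° lat → SW at lon -82°, lat 69°.
Subsquare j=9, x=23: +9·0.0833333° lon, +23·0.0416667° lat → SW at lon -81.25°, lat 69.9583°.
Cell spans 0.0833333° lon × 0.0416667° lat.
west -81.2500, east -81.1667.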